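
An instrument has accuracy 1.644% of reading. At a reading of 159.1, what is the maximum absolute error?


Absolute error = (accuracy% / 100) * reading.
Error = (1.644 / 100) * 159.1
Error = 0.01644 * 159.1
Error = 2.6156

2.6156


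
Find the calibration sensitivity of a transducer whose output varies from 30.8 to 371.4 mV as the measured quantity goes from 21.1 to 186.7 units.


Sensitivity = (y2 - y1) / (x2 - x1).
S = (371.4 - 30.8) / (186.7 - 21.1)
S = 340.6 / 165.6
S = 2.0568 mV/unit

2.0568 mV/unit


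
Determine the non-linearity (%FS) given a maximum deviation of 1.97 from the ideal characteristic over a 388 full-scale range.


Linearity error = (max deviation / full scale) * 100%.
Linearity = (1.97 / 388) * 100
Linearity = 0.508 %FS

0.508 %FS


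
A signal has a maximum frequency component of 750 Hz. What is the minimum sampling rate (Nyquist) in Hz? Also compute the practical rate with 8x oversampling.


By Nyquist theorem, fs_min = 2 * fmax.
fs_min = 2 * 750 = 1500 Hz
Practical rate = 8 * fs_min = 8 * 1500 = 12000 Hz

fs_min = 1500 Hz, fs_practical = 12000 Hz


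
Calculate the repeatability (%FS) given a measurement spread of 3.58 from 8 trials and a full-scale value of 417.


Repeatability = (spread / full scale) * 100%.
R = (3.58 / 417) * 100
R = 0.859 %FS

0.859 %FS


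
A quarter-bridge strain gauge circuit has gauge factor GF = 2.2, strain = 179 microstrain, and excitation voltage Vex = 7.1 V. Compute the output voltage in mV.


Quarter bridge output: Vout = (GF * epsilon * Vex) / 4.
Vout = (2.2 * 179e-6 * 7.1) / 4
Vout = 0.00279598 / 4 V
Vout = 0.00069899 V = 0.699 mV

0.699 mV


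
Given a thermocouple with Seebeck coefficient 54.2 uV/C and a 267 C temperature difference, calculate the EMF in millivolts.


The thermocouple output V = sensitivity * dT.
V = 54.2 uV/C * 267 C
V = 14471.4 uV
V = 14.471 mV

14.471 mV


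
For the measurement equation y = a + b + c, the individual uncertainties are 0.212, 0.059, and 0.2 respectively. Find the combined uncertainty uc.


For a sum of independent quantities, uc = sqrt(u1^2 + u2^2 + u3^2).
uc = sqrt(0.212^2 + 0.059^2 + 0.2^2)
uc = sqrt(0.044944 + 0.003481 + 0.04)
uc = 0.2974

0.2974


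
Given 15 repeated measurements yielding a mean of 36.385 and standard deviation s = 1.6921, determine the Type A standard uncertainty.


The standard uncertainty for Type A evaluation is u = s / sqrt(n).
u = 1.6921 / sqrt(15)
u = 1.6921 / 3.873
u = 0.4369

0.4369


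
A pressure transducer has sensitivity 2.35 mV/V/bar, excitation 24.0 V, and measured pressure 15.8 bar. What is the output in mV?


Output = sensitivity * Vex * P.
Vout = 2.35 * 24.0 * 15.8
Vout = 56.4 * 15.8
Vout = 891.12 mV

891.12 mV


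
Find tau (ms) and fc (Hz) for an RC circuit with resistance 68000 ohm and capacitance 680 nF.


Time constant: tau = R * C.
tau = 68000 * 6.80e-07 = 0.04624 s
tau = 46.24 ms
Cutoff frequency: fc = 1 / (2*pi*R*C).
fc = 1 / (2*pi*0.04624) = 3.44 Hz

tau = 46.24 ms, fc = 3.44 Hz


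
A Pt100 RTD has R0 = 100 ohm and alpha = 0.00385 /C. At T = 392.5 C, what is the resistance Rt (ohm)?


The RTD equation: Rt = R0 * (1 + alpha * T).
Rt = 100 * (1 + 0.00385 * 392.5)
Rt = 100 * (1 + 1.511125)
Rt = 100 * 2.511125
Rt = 251.112 ohm

251.112 ohm


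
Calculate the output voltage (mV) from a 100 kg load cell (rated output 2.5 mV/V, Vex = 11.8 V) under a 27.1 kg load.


Vout = rated_output * Vex * (load / capacity).
Vout = 2.5 * 11.8 * (27.1 / 100)
Vout = 2.5 * 11.8 * 0.271
Vout = 7.995 mV

7.995 mV


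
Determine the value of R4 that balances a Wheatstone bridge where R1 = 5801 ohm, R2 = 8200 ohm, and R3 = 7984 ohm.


At balance: R1*R4 = R2*R3, so R4 = R2*R3/R1.
R4 = 8200 * 7984 / 5801
R4 = 65468800 / 5801
R4 = 11285.78 ohm

11285.78 ohm


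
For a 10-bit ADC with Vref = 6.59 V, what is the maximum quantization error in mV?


The maximum quantization error is +/- LSB/2.
LSB = Vref / 2^n = 6.59 / 1024 = 0.00643555 V
Max error = LSB / 2 = 0.00643555 / 2 = 0.00321777 V
Max error = 3.2178 mV

3.2178 mV


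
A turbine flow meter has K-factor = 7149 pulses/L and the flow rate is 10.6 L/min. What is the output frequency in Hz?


Frequency = K * Q / 60 (converting L/min to L/s).
f = 7149 * 10.6 / 60
f = 75779.4 / 60
f = 1262.99 Hz

1262.99 Hz


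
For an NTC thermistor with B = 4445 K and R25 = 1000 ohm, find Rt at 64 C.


NTC thermistor equation: Rt = R25 * exp(B * (1/T - 1/T25)).
T in Kelvin: 337.15 K, T25 = 298.15 K
1/T - 1/T25 = 1/337.15 - 1/298.15 = -0.00038798
B * (1/T - 1/T25) = 4445 * -0.00038798 = -1.7246
Rt = 1000 * exp(-1.7246) = 178.3 ohm

178.3 ohm


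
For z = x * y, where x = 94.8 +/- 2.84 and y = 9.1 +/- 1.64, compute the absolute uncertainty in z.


For a product z = x*y, the relative uncertainty is:
uz/z = sqrt((ux/x)^2 + (uy/y)^2)
Relative uncertainties: ux/x = 2.84/94.8 = 0.029958
uy/y = 1.64/9.1 = 0.18022
z = 94.8 * 9.1 = 862.7
uz = 862.7 * sqrt(0.029958^2 + 0.18022^2) = 157.605

157.605


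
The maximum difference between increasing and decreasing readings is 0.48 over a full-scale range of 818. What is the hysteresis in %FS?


Hysteresis = (max difference / full scale) * 100%.
H = (0.48 / 818) * 100
H = 0.059 %FS

0.059 %FS


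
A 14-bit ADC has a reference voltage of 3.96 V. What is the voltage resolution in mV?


The resolution (LSB) of an ADC is Vref / 2^n.
LSB = 3.96 / 2^14
LSB = 3.96 / 16384
LSB = 0.0002417 V = 0.24169922 mV

0.24169922 mV


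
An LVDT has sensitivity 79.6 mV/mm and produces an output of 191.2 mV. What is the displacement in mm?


Displacement = Vout / sensitivity.
d = 191.2 / 79.6
d = 2.402 mm

2.402 mm


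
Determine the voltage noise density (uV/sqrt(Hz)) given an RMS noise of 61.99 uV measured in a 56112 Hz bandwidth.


Noise spectral density = Vrms / sqrt(BW).
NSD = 61.99 / sqrt(56112)
NSD = 61.99 / 236.8797
NSD = 0.2617 uV/sqrt(Hz)

0.2617 uV/sqrt(Hz)


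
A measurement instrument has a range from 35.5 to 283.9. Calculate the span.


Span = upper range - lower range.
Span = 283.9 - (35.5)
Span = 248.4

248.4


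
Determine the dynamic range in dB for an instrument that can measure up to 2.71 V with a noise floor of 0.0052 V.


Dynamic range = 20 * log10(Vmax / Vnoise).
DR = 20 * log10(2.71 / 0.0052)
DR = 20 * log10(521.15)
DR = 54.34 dB

54.34 dB


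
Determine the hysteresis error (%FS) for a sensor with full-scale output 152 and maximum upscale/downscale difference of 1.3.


Hysteresis = (max difference / full scale) * 100%.
H = (1.3 / 152) * 100
H = 0.855 %FS

0.855 %FS


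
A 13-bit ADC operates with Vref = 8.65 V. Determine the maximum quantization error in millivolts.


The maximum quantization error is +/- LSB/2.
LSB = Vref / 2^n = 8.65 / 8192 = 0.00105591 V
Max error = LSB / 2 = 0.00105591 / 2 = 0.00052795 V
Max error = 0.528 mV

0.528 mV


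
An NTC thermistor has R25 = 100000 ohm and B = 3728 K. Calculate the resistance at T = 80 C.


NTC thermistor equation: Rt = R25 * exp(B * (1/T - 1/T25)).
T in Kelvin: 353.15 K, T25 = 298.15 K
1/T - 1/T25 = 1/353.15 - 1/298.15 = -0.00052236
B * (1/T - 1/T25) = 3728 * -0.00052236 = -1.9474
Rt = 100000 * exp(-1.9474) = 14265.1 ohm

14265.1 ohm


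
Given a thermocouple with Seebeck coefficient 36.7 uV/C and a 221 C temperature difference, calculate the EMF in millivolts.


The thermocouple output V = sensitivity * dT.
V = 36.7 uV/C * 221 C
V = 8110.7 uV
V = 8.111 mV

8.111 mV


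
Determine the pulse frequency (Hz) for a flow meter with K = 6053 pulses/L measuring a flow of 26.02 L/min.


Frequency = K * Q / 60 (converting L/min to L/s).
f = 6053 * 26.02 / 60
f = 157499.06 / 60
f = 2624.98 Hz

2624.98 Hz


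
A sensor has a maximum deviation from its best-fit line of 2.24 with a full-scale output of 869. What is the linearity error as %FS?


Linearity error = (max deviation / full scale) * 100%.
Linearity = (2.24 / 869) * 100
Linearity = 0.258 %FS

0.258 %FS


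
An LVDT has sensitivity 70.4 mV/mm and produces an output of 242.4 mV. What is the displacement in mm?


Displacement = Vout / sensitivity.
d = 242.4 / 70.4
d = 3.443 mm

3.443 mm


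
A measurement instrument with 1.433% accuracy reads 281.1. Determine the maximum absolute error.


Absolute error = (accuracy% / 100) * reading.
Error = (1.433 / 100) * 281.1
Error = 0.01433 * 281.1
Error = 4.0282

4.0282


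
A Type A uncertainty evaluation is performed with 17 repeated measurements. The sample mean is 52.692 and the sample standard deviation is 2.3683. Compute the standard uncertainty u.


The standard uncertainty for Type A evaluation is u = s / sqrt(n).
u = 2.3683 / sqrt(17)
u = 2.3683 / 4.1231
u = 0.5744

0.5744


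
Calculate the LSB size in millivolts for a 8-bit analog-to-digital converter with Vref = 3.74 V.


The resolution (LSB) of an ADC is Vref / 2^n.
LSB = 3.74 / 2^8
LSB = 3.74 / 256
LSB = 0.01460938 V = 14.609375 mV

14.609375 mV


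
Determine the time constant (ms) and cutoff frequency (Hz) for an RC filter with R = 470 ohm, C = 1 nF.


Time constant: tau = R * C.
tau = 470 * 1.00e-09 = 4.7e-07 s
tau = 0.0005 ms
Cutoff frequency: fc = 1 / (2*pi*R*C).
fc = 1 / (2*pi*4.7e-07) = 338627.54 Hz

tau = 0.0005 ms, fc = 338627.54 Hz


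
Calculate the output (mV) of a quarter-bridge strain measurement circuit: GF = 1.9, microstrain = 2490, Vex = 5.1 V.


Quarter bridge output: Vout = (GF * epsilon * Vex) / 4.
Vout = (1.9 * 2490e-6 * 5.1) / 4
Vout = 0.0241281 / 4 V
Vout = 0.00603202 V = 6.032 mV

6.032 mV


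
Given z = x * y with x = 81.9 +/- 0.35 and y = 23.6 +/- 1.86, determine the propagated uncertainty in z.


For a product z = x*y, the relative uncertainty is:
uz/z = sqrt((ux/x)^2 + (uy/y)^2)
Relative uncertainties: ux/x = 0.35/81.9 = 0.004274
uy/y = 1.86/23.6 = 0.078814
z = 81.9 * 23.6 = 1932.8
uz = 1932.8 * sqrt(0.004274^2 + 0.078814^2) = 152.558

152.558


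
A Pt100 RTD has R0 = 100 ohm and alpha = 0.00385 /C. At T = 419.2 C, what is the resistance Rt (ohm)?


The RTD equation: Rt = R0 * (1 + alpha * T).
Rt = 100 * (1 + 0.00385 * 419.2)
Rt = 100 * (1 + 1.61392)
Rt = 100 * 2.61392
Rt = 261.392 ohm

261.392 ohm


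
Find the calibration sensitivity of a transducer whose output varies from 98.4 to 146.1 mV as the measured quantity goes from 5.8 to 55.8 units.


Sensitivity = (y2 - y1) / (x2 - x1).
S = (146.1 - 98.4) / (55.8 - 5.8)
S = 47.7 / 50.0
S = 0.954 mV/unit

0.954 mV/unit


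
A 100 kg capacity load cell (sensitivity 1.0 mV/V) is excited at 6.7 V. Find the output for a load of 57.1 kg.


Vout = rated_output * Vex * (load / capacity).
Vout = 1.0 * 6.7 * (57.1 / 100)
Vout = 1.0 * 6.7 * 0.571
Vout = 3.826 mV

3.826 mV


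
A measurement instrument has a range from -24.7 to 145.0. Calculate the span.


Span = upper range - lower range.
Span = 145.0 - (-24.7)
Span = 169.7

169.7


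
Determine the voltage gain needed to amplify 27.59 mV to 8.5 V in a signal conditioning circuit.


Gain = Vout / Vin (converting to same units).
G = 8.5 V / 27.59 mV
G = 8500.0 mV / 27.59 mV
G = 308.08

308.08


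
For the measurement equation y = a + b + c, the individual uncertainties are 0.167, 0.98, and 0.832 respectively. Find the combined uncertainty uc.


For a sum of independent quantities, uc = sqrt(u1^2 + u2^2 + u3^2).
uc = sqrt(0.167^2 + 0.98^2 + 0.832^2)
uc = sqrt(0.027889 + 0.9604 + 0.692224)
uc = 1.2963

1.2963


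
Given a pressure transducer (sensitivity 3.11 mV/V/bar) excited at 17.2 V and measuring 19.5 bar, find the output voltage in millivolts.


Output = sensitivity * Vex * P.
Vout = 3.11 * 17.2 * 19.5
Vout = 53.492 * 19.5
Vout = 1043.09 mV

1043.09 mV


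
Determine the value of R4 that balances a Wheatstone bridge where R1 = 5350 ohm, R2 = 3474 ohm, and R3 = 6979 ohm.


At balance: R1*R4 = R2*R3, so R4 = R2*R3/R1.
R4 = 3474 * 6979 / 5350
R4 = 24245046 / 5350
R4 = 4531.78 ohm

4531.78 ohm


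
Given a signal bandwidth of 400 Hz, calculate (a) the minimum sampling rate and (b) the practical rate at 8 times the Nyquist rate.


By Nyquist theorem, fs_min = 2 * fmax.
fs_min = 2 * 400 = 800 Hz
Practical rate = 8 * fs_min = 8 * 800 = 6400 Hz

fs_min = 800 Hz, fs_practical = 6400 Hz


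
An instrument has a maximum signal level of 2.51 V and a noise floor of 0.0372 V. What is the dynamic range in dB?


Dynamic range = 20 * log10(Vmax / Vnoise).
DR = 20 * log10(2.51 / 0.0372)
DR = 20 * log10(67.47)
DR = 36.58 dB

36.58 dB


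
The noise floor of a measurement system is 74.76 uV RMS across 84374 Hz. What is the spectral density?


Noise spectral density = Vrms / sqrt(BW).
NSD = 74.76 / sqrt(84374)
NSD = 74.76 / 290.472
NSD = 0.2574 uV/sqrt(Hz)

0.2574 uV/sqrt(Hz)


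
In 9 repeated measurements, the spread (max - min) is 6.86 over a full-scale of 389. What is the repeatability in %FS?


Repeatability = (spread / full scale) * 100%.
R = (6.86 / 389) * 100
R = 1.763 %FS

1.763 %FS


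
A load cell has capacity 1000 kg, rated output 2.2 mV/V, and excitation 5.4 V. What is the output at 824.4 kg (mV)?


Vout = rated_output * Vex * (load / capacity).
Vout = 2.2 * 5.4 * (824.4 / 1000)
Vout = 2.2 * 5.4 * 0.8244
Vout = 9.794 mV

9.794 mV


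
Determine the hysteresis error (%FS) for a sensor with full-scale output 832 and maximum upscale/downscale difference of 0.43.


Hysteresis = (max difference / full scale) * 100%.
H = (0.43 / 832) * 100
H = 0.052 %FS

0.052 %FS


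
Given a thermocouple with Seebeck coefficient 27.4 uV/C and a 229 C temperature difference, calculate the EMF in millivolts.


The thermocouple output V = sensitivity * dT.
V = 27.4 uV/C * 229 C
V = 6274.6 uV
V = 6.275 mV

6.275 mV


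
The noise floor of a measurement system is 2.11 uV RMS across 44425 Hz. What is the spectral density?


Noise spectral density = Vrms / sqrt(BW).
NSD = 2.11 / sqrt(44425)
NSD = 2.11 / 210.7724
NSD = 0.01 uV/sqrt(Hz)

0.01 uV/sqrt(Hz)


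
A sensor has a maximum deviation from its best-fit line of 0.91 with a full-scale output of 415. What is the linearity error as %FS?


Linearity error = (max deviation / full scale) * 100%.
Linearity = (0.91 / 415) * 100
Linearity = 0.219 %FS

0.219 %FS


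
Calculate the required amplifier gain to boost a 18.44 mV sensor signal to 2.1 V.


Gain = Vout / Vin (converting to same units).
G = 2.1 V / 18.44 mV
G = 2100.0 mV / 18.44 mV
G = 113.88

113.88


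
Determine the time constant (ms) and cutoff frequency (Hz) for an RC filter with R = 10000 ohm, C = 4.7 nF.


Time constant: tau = R * C.
tau = 10000 * 4.70e-09 = 4.7e-05 s
tau = 0.047 ms
Cutoff frequency: fc = 1 / (2*pi*R*C).
fc = 1 / (2*pi*4.7e-05) = 3386.28 Hz

tau = 0.047 ms, fc = 3386.28 Hz


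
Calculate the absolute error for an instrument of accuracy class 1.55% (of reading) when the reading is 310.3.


Absolute error = (accuracy% / 100) * reading.
Error = (1.55 / 100) * 310.3
Error = 0.0155 * 310.3
Error = 4.8097

4.8097


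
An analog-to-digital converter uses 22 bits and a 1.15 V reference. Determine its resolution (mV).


The resolution (LSB) of an ADC is Vref / 2^n.
LSB = 1.15 / 2^22
LSB = 1.15 / 4194304
LSB = 2.7e-07 V = 0.00027418 mV

0.00027418 mV


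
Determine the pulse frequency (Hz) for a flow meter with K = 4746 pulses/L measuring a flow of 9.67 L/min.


Frequency = K * Q / 60 (converting L/min to L/s).
f = 4746 * 9.67 / 60
f = 45893.82 / 60
f = 764.9 Hz

764.9 Hz


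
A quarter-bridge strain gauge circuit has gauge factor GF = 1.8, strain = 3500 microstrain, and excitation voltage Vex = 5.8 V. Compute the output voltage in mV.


Quarter bridge output: Vout = (GF * epsilon * Vex) / 4.
Vout = (1.8 * 3500e-6 * 5.8) / 4
Vout = 0.03654 / 4 V
Vout = 0.009135 V = 9.135 mV

9.135 mV


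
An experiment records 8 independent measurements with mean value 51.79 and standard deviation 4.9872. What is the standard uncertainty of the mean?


The standard uncertainty for Type A evaluation is u = s / sqrt(n).
u = 4.9872 / sqrt(8)
u = 4.9872 / 2.8284
u = 1.7632

1.7632


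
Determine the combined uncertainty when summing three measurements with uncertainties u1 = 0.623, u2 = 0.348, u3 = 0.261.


For a sum of independent quantities, uc = sqrt(u1^2 + u2^2 + u3^2).
uc = sqrt(0.623^2 + 0.348^2 + 0.261^2)
uc = sqrt(0.388129 + 0.121104 + 0.068121)
uc = 0.7598

0.7598


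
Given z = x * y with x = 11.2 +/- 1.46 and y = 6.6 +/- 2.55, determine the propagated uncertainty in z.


For a product z = x*y, the relative uncertainty is:
uz/z = sqrt((ux/x)^2 + (uy/y)^2)
Relative uncertainties: ux/x = 1.46/11.2 = 0.130357
uy/y = 2.55/6.6 = 0.386364
z = 11.2 * 6.6 = 73.9
uz = 73.9 * sqrt(0.130357^2 + 0.386364^2) = 30.142

30.142


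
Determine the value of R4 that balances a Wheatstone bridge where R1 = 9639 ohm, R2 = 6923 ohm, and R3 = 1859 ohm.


At balance: R1*R4 = R2*R3, so R4 = R2*R3/R1.
R4 = 6923 * 1859 / 9639
R4 = 12869857 / 9639
R4 = 1335.19 ohm

1335.19 ohm


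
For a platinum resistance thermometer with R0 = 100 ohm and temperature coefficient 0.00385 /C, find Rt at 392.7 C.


The RTD equation: Rt = R0 * (1 + alpha * T).
Rt = 100 * (1 + 0.00385 * 392.7)
Rt = 100 * (1 + 1.511895)
Rt = 100 * 2.511895
Rt = 251.19 ohm

251.19 ohm


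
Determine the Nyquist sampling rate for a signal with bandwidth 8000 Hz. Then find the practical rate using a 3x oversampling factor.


By Nyquist theorem, fs_min = 2 * fmax.
fs_min = 2 * 8000 = 16000 Hz
Practical rate = 3 * fs_min = 3 * 16000 = 48000 Hz

fs_min = 16000 Hz, fs_practical = 48000 Hz


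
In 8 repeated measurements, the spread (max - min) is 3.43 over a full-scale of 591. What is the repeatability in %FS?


Repeatability = (spread / full scale) * 100%.
R = (3.43 / 591) * 100
R = 0.58 %FS

0.58 %FS


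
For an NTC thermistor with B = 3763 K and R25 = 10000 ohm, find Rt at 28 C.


NTC thermistor equation: Rt = R25 * exp(B * (1/T - 1/T25)).
T in Kelvin: 301.15 K, T25 = 298.15 K
1/T - 1/T25 = 1/301.15 - 1/298.15 = -3.341e-05
B * (1/T - 1/T25) = 3763 * -3.341e-05 = -0.1257
Rt = 10000 * exp(-0.1257) = 8818.5 ohm

8818.5 ohm


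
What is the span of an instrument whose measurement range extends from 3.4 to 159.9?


Span = upper range - lower range.
Span = 159.9 - (3.4)
Span = 156.5

156.5


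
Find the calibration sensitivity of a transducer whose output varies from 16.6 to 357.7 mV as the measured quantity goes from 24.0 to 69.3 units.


Sensitivity = (y2 - y1) / (x2 - x1).
S = (357.7 - 16.6) / (69.3 - 24.0)
S = 341.1 / 45.3
S = 7.5298 mV/unit

7.5298 mV/unit


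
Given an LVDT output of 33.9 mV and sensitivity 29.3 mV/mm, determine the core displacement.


Displacement = Vout / sensitivity.
d = 33.9 / 29.3
d = 1.157 mm

1.157 mm


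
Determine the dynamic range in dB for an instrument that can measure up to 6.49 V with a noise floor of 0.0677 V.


Dynamic range = 20 * log10(Vmax / Vnoise).
DR = 20 * log10(6.49 / 0.0677)
DR = 20 * log10(95.86)
DR = 39.63 dB

39.63 dB


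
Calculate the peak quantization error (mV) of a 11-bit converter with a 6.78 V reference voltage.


The maximum quantization error is +/- LSB/2.
LSB = Vref / 2^n = 6.78 / 2048 = 0.00331055 V
Max error = LSB / 2 = 0.00331055 / 2 = 0.00165527 V
Max error = 1.6553 mV

1.6553 mV


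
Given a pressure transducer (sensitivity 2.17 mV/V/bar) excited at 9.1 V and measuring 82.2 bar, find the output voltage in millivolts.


Output = sensitivity * Vex * P.
Vout = 2.17 * 9.1 * 82.2
Vout = 19.747 * 82.2
Vout = 1623.2 mV

1623.2 mV


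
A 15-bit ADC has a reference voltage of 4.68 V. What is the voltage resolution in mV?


The resolution (LSB) of an ADC is Vref / 2^n.
LSB = 4.68 / 2^15
LSB = 4.68 / 32768
LSB = 0.00014282 V = 0.14282227 mV

0.14282227 mV


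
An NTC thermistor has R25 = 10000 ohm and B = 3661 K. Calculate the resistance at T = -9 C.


NTC thermistor equation: Rt = R25 * exp(B * (1/T - 1/T25)).
T in Kelvin: 264.15 K, T25 = 298.15 K
1/T - 1/T25 = 1/264.15 - 1/298.15 = 0.00043171
B * (1/T - 1/T25) = 3661 * 0.00043171 = 1.5805
Rt = 10000 * exp(1.5805) = 48573.6 ohm

48573.6 ohm


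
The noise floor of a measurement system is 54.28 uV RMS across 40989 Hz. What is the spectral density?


Noise spectral density = Vrms / sqrt(BW).
NSD = 54.28 / sqrt(40989)
NSD = 54.28 / 202.4574
NSD = 0.2681 uV/sqrt(Hz)

0.2681 uV/sqrt(Hz)


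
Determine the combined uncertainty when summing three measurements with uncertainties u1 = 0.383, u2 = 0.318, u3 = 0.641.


For a sum of independent quantities, uc = sqrt(u1^2 + u2^2 + u3^2).
uc = sqrt(0.383^2 + 0.318^2 + 0.641^2)
uc = sqrt(0.146689 + 0.101124 + 0.410881)
uc = 0.8116

0.8116


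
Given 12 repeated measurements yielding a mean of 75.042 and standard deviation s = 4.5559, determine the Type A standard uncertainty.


The standard uncertainty for Type A evaluation is u = s / sqrt(n).
u = 4.5559 / sqrt(12)
u = 4.5559 / 3.4641
u = 1.3152

1.3152


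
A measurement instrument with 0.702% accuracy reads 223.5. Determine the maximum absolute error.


Absolute error = (accuracy% / 100) * reading.
Error = (0.702 / 100) * 223.5
Error = 0.00702 * 223.5
Error = 1.569

1.569


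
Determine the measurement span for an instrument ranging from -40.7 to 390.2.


Span = upper range - lower range.
Span = 390.2 - (-40.7)
Span = 430.9

430.9


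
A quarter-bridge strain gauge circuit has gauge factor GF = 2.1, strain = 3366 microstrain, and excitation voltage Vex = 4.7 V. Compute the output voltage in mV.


Quarter bridge output: Vout = (GF * epsilon * Vex) / 4.
Vout = (2.1 * 3366e-6 * 4.7) / 4
Vout = 0.03322242 / 4 V
Vout = 0.00830561 V = 8.3056 mV

8.3056 mV


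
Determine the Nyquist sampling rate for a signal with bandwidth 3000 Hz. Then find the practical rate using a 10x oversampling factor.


By Nyquist theorem, fs_min = 2 * fmax.
fs_min = 2 * 3000 = 6000 Hz
Practical rate = 10 * fs_min = 10 * 6000 = 60000 Hz

fs_min = 6000 Hz, fs_practical = 60000 Hz


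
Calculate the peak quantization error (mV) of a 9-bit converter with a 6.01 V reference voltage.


The maximum quantization error is +/- LSB/2.
LSB = Vref / 2^n = 6.01 / 512 = 0.01173828 V
Max error = LSB / 2 = 0.01173828 / 2 = 0.00586914 V
Max error = 5.8691 mV

5.8691 mV


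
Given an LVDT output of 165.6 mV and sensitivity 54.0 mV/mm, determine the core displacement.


Displacement = Vout / sensitivity.
d = 165.6 / 54.0
d = 3.067 mm

3.067 mm


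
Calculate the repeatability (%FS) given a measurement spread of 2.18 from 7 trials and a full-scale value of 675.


Repeatability = (spread / full scale) * 100%.
R = (2.18 / 675) * 100
R = 0.323 %FS

0.323 %FS


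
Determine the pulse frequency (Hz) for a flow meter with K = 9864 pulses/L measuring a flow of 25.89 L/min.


Frequency = K * Q / 60 (converting L/min to L/s).
f = 9864 * 25.89 / 60
f = 255378.96 / 60
f = 4256.32 Hz

4256.32 Hz


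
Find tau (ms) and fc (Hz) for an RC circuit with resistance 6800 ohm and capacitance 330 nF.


Time constant: tau = R * C.
tau = 6800 * 3.30e-07 = 0.002244 s
tau = 2.244 ms
Cutoff frequency: fc = 1 / (2*pi*R*C).
fc = 1 / (2*pi*0.002244) = 70.92 Hz

tau = 2.244 ms, fc = 70.92 Hz


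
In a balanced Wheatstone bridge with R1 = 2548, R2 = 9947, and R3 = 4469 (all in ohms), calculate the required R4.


At balance: R1*R4 = R2*R3, so R4 = R2*R3/R1.
R4 = 9947 * 4469 / 2548
R4 = 44453143 / 2548
R4 = 17446.29 ohm

17446.29 ohm


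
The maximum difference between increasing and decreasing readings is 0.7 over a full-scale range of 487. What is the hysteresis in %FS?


Hysteresis = (max difference / full scale) * 100%.
H = (0.7 / 487) * 100
H = 0.144 %FS

0.144 %FS


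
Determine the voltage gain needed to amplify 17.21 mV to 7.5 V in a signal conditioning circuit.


Gain = Vout / Vin (converting to same units).
G = 7.5 V / 17.21 mV
G = 7500.0 mV / 17.21 mV
G = 435.79

435.79


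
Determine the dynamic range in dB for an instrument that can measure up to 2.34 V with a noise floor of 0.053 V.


Dynamic range = 20 * log10(Vmax / Vnoise).
DR = 20 * log10(2.34 / 0.053)
DR = 20 * log10(44.15)
DR = 32.9 dB

32.9 dB


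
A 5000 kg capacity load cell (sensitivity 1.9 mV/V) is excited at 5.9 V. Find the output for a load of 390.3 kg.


Vout = rated_output * Vex * (load / capacity).
Vout = 1.9 * 5.9 * (390.3 / 5000)
Vout = 1.9 * 5.9 * 0.07806
Vout = 0.875 mV

0.875 mV


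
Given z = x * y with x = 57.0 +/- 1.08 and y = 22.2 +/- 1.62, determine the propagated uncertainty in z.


For a product z = x*y, the relative uncertainty is:
uz/z = sqrt((ux/x)^2 + (uy/y)^2)
Relative uncertainties: ux/x = 1.08/57.0 = 0.018947
uy/y = 1.62/22.2 = 0.072973
z = 57.0 * 22.2 = 1265.4
uz = 1265.4 * sqrt(0.018947^2 + 0.072973^2) = 95.402

95.402


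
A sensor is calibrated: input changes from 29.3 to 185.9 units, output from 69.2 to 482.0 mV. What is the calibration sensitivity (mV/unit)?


Sensitivity = (y2 - y1) / (x2 - x1).
S = (482.0 - 69.2) / (185.9 - 29.3)
S = 412.8 / 156.6
S = 2.636 mV/unit

2.636 mV/unit


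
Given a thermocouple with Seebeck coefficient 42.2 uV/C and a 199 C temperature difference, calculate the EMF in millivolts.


The thermocouple output V = sensitivity * dT.
V = 42.2 uV/C * 199 C
V = 8397.8 uV
V = 8.398 mV

8.398 mV


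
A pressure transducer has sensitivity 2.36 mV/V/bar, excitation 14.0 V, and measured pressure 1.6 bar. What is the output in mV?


Output = sensitivity * Vex * P.
Vout = 2.36 * 14.0 * 1.6
Vout = 33.04 * 1.6
Vout = 52.86 mV

52.86 mV


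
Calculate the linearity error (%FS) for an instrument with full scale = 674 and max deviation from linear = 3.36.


Linearity error = (max deviation / full scale) * 100%.
Linearity = (3.36 / 674) * 100
Linearity = 0.499 %FS

0.499 %FS


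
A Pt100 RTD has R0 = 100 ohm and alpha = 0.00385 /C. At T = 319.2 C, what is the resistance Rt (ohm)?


The RTD equation: Rt = R0 * (1 + alpha * T).
Rt = 100 * (1 + 0.00385 * 319.2)
Rt = 100 * (1 + 1.22892)
Rt = 100 * 2.22892
Rt = 222.892 ohm

222.892 ohm


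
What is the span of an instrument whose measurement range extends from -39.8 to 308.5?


Span = upper range - lower range.
Span = 308.5 - (-39.8)
Span = 348.3

348.3


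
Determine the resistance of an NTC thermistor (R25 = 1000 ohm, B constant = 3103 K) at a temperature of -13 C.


NTC thermistor equation: Rt = R25 * exp(B * (1/T - 1/T25)).
T in Kelvin: 260.15 K, T25 = 298.15 K
1/T - 1/T25 = 1/260.15 - 1/298.15 = 0.00048992
B * (1/T - 1/T25) = 3103 * 0.00048992 = 1.5202
Rt = 1000 * exp(1.5202) = 4573.2 ohm

4573.2 ohm


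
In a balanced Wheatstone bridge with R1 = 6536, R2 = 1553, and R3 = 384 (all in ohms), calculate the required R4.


At balance: R1*R4 = R2*R3, so R4 = R2*R3/R1.
R4 = 1553 * 384 / 6536
R4 = 596352 / 6536
R4 = 91.24 ohm

91.24 ohm


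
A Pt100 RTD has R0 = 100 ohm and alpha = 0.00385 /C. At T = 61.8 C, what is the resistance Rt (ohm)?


The RTD equation: Rt = R0 * (1 + alpha * T).
Rt = 100 * (1 + 0.00385 * 61.8)
Rt = 100 * (1 + 0.23793)
Rt = 100 * 1.23793
Rt = 123.793 ohm

123.793 ohm


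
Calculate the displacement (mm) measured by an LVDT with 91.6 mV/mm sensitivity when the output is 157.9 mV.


Displacement = Vout / sensitivity.
d = 157.9 / 91.6
d = 1.724 mm

1.724 mm


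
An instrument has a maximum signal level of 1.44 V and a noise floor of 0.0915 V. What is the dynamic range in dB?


Dynamic range = 20 * log10(Vmax / Vnoise).
DR = 20 * log10(1.44 / 0.0915)
DR = 20 * log10(15.74)
DR = 23.94 dB

23.94 dB


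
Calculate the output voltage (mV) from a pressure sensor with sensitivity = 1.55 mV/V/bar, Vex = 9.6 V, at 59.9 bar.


Output = sensitivity * Vex * P.
Vout = 1.55 * 9.6 * 59.9
Vout = 14.88 * 59.9
Vout = 891.31 mV

891.31 mV


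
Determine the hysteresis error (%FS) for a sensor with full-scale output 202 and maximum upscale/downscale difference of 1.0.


Hysteresis = (max difference / full scale) * 100%.
H = (1.0 / 202) * 100
H = 0.495 %FS

0.495 %FS


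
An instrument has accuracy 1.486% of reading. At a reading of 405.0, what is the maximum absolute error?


Absolute error = (accuracy% / 100) * reading.
Error = (1.486 / 100) * 405.0
Error = 0.01486 * 405.0
Error = 6.0183

6.0183


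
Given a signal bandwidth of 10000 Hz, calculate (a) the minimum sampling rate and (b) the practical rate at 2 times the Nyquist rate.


By Nyquist theorem, fs_min = 2 * fmax.
fs_min = 2 * 10000 = 20000 Hz
Practical rate = 2 * fs_min = 2 * 20000 = 40000 Hz

fs_min = 20000 Hz, fs_practical = 40000 Hz


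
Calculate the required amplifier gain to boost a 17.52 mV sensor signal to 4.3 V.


Gain = Vout / Vin (converting to same units).
G = 4.3 V / 17.52 mV
G = 4300.0 mV / 17.52 mV
G = 245.43

245.43


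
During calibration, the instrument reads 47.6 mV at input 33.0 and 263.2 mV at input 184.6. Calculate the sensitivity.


Sensitivity = (y2 - y1) / (x2 - x1).
S = (263.2 - 47.6) / (184.6 - 33.0)
S = 215.6 / 151.6
S = 1.4222 mV/unit

1.4222 mV/unit


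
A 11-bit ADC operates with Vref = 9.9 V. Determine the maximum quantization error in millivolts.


The maximum quantization error is +/- LSB/2.
LSB = Vref / 2^n = 9.9 / 2048 = 0.00483398 V
Max error = LSB / 2 = 0.00483398 / 2 = 0.00241699 V
Max error = 2.417 mV

2.417 mV


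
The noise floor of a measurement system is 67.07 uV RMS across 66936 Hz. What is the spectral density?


Noise spectral density = Vrms / sqrt(BW).
NSD = 67.07 / sqrt(66936)
NSD = 67.07 / 258.7199
NSD = 0.2592 uV/sqrt(Hz)

0.2592 uV/sqrt(Hz)


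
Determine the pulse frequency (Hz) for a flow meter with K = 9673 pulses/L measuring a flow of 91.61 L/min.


Frequency = K * Q / 60 (converting L/min to L/s).
f = 9673 * 91.61 / 60
f = 886143.53 / 60
f = 14769.06 Hz

14769.06 Hz


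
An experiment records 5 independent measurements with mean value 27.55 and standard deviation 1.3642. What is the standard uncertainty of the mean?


The standard uncertainty for Type A evaluation is u = s / sqrt(n).
u = 1.3642 / sqrt(5)
u = 1.3642 / 2.2361
u = 0.6101

0.6101


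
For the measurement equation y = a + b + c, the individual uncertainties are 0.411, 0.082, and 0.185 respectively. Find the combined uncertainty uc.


For a sum of independent quantities, uc = sqrt(u1^2 + u2^2 + u3^2).
uc = sqrt(0.411^2 + 0.082^2 + 0.185^2)
uc = sqrt(0.168921 + 0.006724 + 0.034225)
uc = 0.4581

0.4581


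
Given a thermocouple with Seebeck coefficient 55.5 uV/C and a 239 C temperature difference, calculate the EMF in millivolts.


The thermocouple output V = sensitivity * dT.
V = 55.5 uV/C * 239 C
V = 13264.5 uV
V = 13.264 mV

13.264 mV


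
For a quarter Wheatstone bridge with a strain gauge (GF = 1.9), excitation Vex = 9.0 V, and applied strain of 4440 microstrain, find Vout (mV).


Quarter bridge output: Vout = (GF * epsilon * Vex) / 4.
Vout = (1.9 * 4440e-6 * 9.0) / 4
Vout = 0.075924 / 4 V
Vout = 0.018981 V = 18.981 mV

18.981 mV


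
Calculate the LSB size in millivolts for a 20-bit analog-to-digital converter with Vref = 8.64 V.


The resolution (LSB) of an ADC is Vref / 2^n.
LSB = 8.64 / 2^20
LSB = 8.64 / 1048576
LSB = 8.24e-06 V = 0.00823975 mV

0.00823975 mV


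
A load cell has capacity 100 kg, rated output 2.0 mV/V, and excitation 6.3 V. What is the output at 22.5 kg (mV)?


Vout = rated_output * Vex * (load / capacity).
Vout = 2.0 * 6.3 * (22.5 / 100)
Vout = 2.0 * 6.3 * 0.225
Vout = 2.835 mV

2.835 mV


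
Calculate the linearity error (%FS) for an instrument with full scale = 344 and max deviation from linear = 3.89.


Linearity error = (max deviation / full scale) * 100%.
Linearity = (3.89 / 344) * 100
Linearity = 1.131 %FS

1.131 %FS


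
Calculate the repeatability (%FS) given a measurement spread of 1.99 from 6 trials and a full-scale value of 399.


Repeatability = (spread / full scale) * 100%.
R = (1.99 / 399) * 100
R = 0.499 %FS

0.499 %FS


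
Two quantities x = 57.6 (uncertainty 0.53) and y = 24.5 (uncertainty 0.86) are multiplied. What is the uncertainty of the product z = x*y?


For a product z = x*y, the relative uncertainty is:
uz/z = sqrt((ux/x)^2 + (uy/y)^2)
Relative uncertainties: ux/x = 0.53/57.6 = 0.009201
uy/y = 0.86/24.5 = 0.035102
z = 57.6 * 24.5 = 1411.2
uz = 1411.2 * sqrt(0.009201^2 + 0.035102^2) = 51.21

51.21


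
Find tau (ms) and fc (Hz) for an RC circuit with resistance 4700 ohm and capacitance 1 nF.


Time constant: tau = R * C.
tau = 4700 * 1.00e-09 = 4.7e-06 s
tau = 0.0047 ms
Cutoff frequency: fc = 1 / (2*pi*R*C).
fc = 1 / (2*pi*4.7e-06) = 33862.75 Hz

tau = 0.0047 ms, fc = 33862.75 Hz


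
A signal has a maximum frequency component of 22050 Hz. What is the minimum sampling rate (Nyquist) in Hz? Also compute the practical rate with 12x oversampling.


By Nyquist theorem, fs_min = 2 * fmax.
fs_min = 2 * 22050 = 44100 Hz
Practical rate = 12 * fs_min = 12 * 44100 = 529200 Hz

fs_min = 44100 Hz, fs_practical = 529200 Hz


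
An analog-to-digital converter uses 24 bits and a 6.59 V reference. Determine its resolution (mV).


The resolution (LSB) of an ADC is Vref / 2^n.
LSB = 6.59 / 2^24
LSB = 6.59 / 16777216
LSB = 3.9e-07 V = 0.00039279 mV

0.00039279 mV


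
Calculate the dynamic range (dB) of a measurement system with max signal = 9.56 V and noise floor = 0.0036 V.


Dynamic range = 20 * log10(Vmax / Vnoise).
DR = 20 * log10(9.56 / 0.0036)
DR = 20 * log10(2655.56)
DR = 68.48 dB

68.48 dB


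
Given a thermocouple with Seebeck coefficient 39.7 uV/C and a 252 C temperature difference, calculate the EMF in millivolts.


The thermocouple output V = sensitivity * dT.
V = 39.7 uV/C * 252 C
V = 10004.4 uV
V = 10.004 mV

10.004 mV


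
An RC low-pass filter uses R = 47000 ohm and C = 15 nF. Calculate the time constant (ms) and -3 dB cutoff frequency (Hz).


Time constant: tau = R * C.
tau = 47000 * 1.50e-08 = 0.000705 s
tau = 0.705 ms
Cutoff frequency: fc = 1 / (2*pi*R*C).
fc = 1 / (2*pi*0.000705) = 225.75 Hz

tau = 0.705 ms, fc = 225.75 Hz


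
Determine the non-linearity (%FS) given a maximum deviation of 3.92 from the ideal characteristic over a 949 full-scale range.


Linearity error = (max deviation / full scale) * 100%.
Linearity = (3.92 / 949) * 100
Linearity = 0.413 %FS

0.413 %FS


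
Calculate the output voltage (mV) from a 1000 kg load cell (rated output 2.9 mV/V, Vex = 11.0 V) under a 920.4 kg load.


Vout = rated_output * Vex * (load / capacity).
Vout = 2.9 * 11.0 * (920.4 / 1000)
Vout = 2.9 * 11.0 * 0.9204
Vout = 29.361 mV

29.361 mV


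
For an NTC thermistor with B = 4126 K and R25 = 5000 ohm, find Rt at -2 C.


NTC thermistor equation: Rt = R25 * exp(B * (1/T - 1/T25)).
T in Kelvin: 271.15 K, T25 = 298.15 K
1/T - 1/T25 = 1/271.15 - 1/298.15 = 0.00033398
B * (1/T - 1/T25) = 4126 * 0.00033398 = 1.378
Rt = 5000 * exp(1.378) = 19834.8 ohm

19834.8 ohm


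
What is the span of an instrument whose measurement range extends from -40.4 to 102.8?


Span = upper range - lower range.
Span = 102.8 - (-40.4)
Span = 143.2

143.2


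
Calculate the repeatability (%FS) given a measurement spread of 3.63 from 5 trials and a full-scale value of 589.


Repeatability = (spread / full scale) * 100%.
R = (3.63 / 589) * 100
R = 0.616 %FS

0.616 %FS


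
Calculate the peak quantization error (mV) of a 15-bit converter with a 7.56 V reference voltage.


The maximum quantization error is +/- LSB/2.
LSB = Vref / 2^n = 7.56 / 32768 = 0.00023071 V
Max error = LSB / 2 = 0.00023071 / 2 = 0.00011536 V
Max error = 0.1154 mV

0.1154 mV


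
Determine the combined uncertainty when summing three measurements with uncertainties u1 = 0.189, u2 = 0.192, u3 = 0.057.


For a sum of independent quantities, uc = sqrt(u1^2 + u2^2 + u3^2).
uc = sqrt(0.189^2 + 0.192^2 + 0.057^2)
uc = sqrt(0.035721 + 0.036864 + 0.003249)
uc = 0.2754

0.2754


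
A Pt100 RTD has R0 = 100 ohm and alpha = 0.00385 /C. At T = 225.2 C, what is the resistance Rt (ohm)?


The RTD equation: Rt = R0 * (1 + alpha * T).
Rt = 100 * (1 + 0.00385 * 225.2)
Rt = 100 * (1 + 0.86702)
Rt = 100 * 1.86702
Rt = 186.702 ohm

186.702 ohm


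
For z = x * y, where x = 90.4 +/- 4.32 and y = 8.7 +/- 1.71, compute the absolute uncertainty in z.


For a product z = x*y, the relative uncertainty is:
uz/z = sqrt((ux/x)^2 + (uy/y)^2)
Relative uncertainties: ux/x = 4.32/90.4 = 0.047788
uy/y = 1.71/8.7 = 0.196552
z = 90.4 * 8.7 = 786.5
uz = 786.5 * sqrt(0.047788^2 + 0.196552^2) = 159.087

159.087


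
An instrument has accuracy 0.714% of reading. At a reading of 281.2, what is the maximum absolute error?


Absolute error = (accuracy% / 100) * reading.
Error = (0.714 / 100) * 281.2
Error = 0.00714 * 281.2
Error = 2.0078

2.0078


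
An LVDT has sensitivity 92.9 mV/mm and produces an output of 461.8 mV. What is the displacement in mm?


Displacement = Vout / sensitivity.
d = 461.8 / 92.9
d = 4.971 mm

4.971 mm


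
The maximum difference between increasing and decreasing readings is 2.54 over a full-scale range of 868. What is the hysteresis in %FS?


Hysteresis = (max difference / full scale) * 100%.
H = (2.54 / 868) * 100
H = 0.293 %FS

0.293 %FS


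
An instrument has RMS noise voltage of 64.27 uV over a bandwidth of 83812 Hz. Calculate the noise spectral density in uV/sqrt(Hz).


Noise spectral density = Vrms / sqrt(BW).
NSD = 64.27 / sqrt(83812)
NSD = 64.27 / 289.503
NSD = 0.222 uV/sqrt(Hz)

0.222 uV/sqrt(Hz)


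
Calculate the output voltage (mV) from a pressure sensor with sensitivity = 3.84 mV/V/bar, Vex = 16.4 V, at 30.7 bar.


Output = sensitivity * Vex * P.
Vout = 3.84 * 16.4 * 30.7
Vout = 62.976 * 30.7
Vout = 1933.36 mV

1933.36 mV


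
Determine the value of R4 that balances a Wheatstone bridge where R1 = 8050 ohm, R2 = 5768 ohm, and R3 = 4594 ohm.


At balance: R1*R4 = R2*R3, so R4 = R2*R3/R1.
R4 = 5768 * 4594 / 8050
R4 = 26498192 / 8050
R4 = 3291.7 ohm

3291.7 ohm


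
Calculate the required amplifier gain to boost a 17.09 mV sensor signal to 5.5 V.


Gain = Vout / Vin (converting to same units).
G = 5.5 V / 17.09 mV
G = 5500.0 mV / 17.09 mV
G = 321.83

321.83


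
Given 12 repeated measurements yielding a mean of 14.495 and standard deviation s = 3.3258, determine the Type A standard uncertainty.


The standard uncertainty for Type A evaluation is u = s / sqrt(n).
u = 3.3258 / sqrt(12)
u = 3.3258 / 3.4641
u = 0.9601

0.9601


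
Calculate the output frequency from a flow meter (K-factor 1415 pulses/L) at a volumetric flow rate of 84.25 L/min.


Frequency = K * Q / 60 (converting L/min to L/s).
f = 1415 * 84.25 / 60
f = 119213.75 / 60
f = 1986.9 Hz

1986.9 Hz


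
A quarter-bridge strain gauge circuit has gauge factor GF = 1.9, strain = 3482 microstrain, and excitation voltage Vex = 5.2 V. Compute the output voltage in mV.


Quarter bridge output: Vout = (GF * epsilon * Vex) / 4.
Vout = (1.9 * 3482e-6 * 5.2) / 4
Vout = 0.03440216 / 4 V
Vout = 0.00860054 V = 8.6005 mV

8.6005 mV


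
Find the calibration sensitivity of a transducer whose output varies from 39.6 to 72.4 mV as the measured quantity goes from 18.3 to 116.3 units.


Sensitivity = (y2 - y1) / (x2 - x1).
S = (72.4 - 39.6) / (116.3 - 18.3)
S = 32.8 / 98.0
S = 0.3347 mV/unit

0.3347 mV/unit


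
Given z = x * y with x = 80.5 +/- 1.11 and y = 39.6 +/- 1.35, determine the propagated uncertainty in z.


For a product z = x*y, the relative uncertainty is:
uz/z = sqrt((ux/x)^2 + (uy/y)^2)
Relative uncertainties: ux/x = 1.11/80.5 = 0.013789
uy/y = 1.35/39.6 = 0.034091
z = 80.5 * 39.6 = 3187.8
uz = 3187.8 * sqrt(0.013789^2 + 0.034091^2) = 117.228

117.228


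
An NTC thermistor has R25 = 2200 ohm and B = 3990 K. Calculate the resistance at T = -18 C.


NTC thermistor equation: Rt = R25 * exp(B * (1/T - 1/T25)).
T in Kelvin: 255.15 K, T25 = 298.15 K
1/T - 1/T25 = 1/255.15 - 1/298.15 = 0.00056525
B * (1/T - 1/T25) = 3990 * 0.00056525 = 2.2553
Rt = 2200 * exp(2.2553) = 20984.7 ohm

20984.7 ohm
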